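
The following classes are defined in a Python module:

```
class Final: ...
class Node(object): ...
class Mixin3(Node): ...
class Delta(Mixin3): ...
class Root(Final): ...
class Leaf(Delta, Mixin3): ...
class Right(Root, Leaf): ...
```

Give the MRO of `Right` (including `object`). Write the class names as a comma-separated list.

Right, Root, Final, Leaf, Delta, Mixin3, Node, object

L[Right] = Right + merge(L[Root], L[Leaf], [Root Leaf])
  take Root:  [Root Final object] + [Leaf Delta Mixin3 Node object] + [Root Leaf]
  take Final:  [Final object] + [Leaf Delta Mixin3 Node object] + [Leaf]
  take Leaf:  [object] + [Leaf Delta Mixin3 Node object] + [Leaf]
  take Delta:  [object] + [Delta Mixin3 Node object]
  take Mixin3:  [object] + [Mixin3 Node object]
  take Node:  [object] + [Node object]
  take object:  [object] + [object]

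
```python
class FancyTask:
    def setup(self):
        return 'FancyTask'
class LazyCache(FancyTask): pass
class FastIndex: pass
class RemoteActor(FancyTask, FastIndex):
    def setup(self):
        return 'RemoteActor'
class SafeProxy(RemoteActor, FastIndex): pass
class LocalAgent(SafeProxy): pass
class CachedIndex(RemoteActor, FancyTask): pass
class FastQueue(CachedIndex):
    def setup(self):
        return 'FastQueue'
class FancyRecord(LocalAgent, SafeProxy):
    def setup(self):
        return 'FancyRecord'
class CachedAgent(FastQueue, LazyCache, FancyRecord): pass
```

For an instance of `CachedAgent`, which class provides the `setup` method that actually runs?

FastQueue

L[CachedAgent] = CachedAgent + merge(L[FastQueue], L[LazyCache], L[FancyRecord], [FastQueue LazyCache FancyRecord])
  take FastQueue:  [FastQueue CachedIndex RemoteActor FancyTask FastIndex object] + [LazyCache FancyTask object] + [FancyRecord LocalAgent SafeProxy RemoteActor FancyTask FastIndex object] + [FastQueue LazyCache FancyRecord]
  take CachedIndex:  [CachedIndex RemoteActor FancyTask FastIndex object] + [LazyCache FancyTask object] + [FancyRecord LocalAgent SafeProxy RemoteActor FancyTask FastIndex object] + [LazyCache FancyRecord]
  take LazyCache:  [RemoteActor FancyTask FastIndex object] + [LazyCache FancyTask object] + [FancyRecord LocalAgent SafeProxy RemoteActor FancyTask FastIndex object] + [LazyCache FancyRecord]
  take FancyRecord:  [RemoteActor FancyTask FastIndex object] + [FancyTask object] + [FancyRecord LocalAgent SafeProxy RemoteActor FancyTask FastIndex object] + [FancyRecord]
  take LocalAgent:  [RemoteActor FancyTask FastIndex object] + [FancyTask object] + [LocalAgent SafeProxy RemoteActor FancyTask FastIndex object]
  take SafeProxy:  [RemoteActor FancyTask FastIndex object] + [FancyTask object] + [SafeProxy RemoteActor FancyTask FastIndex object]
  take RemoteActor:  [RemoteActor FancyTask FastIndex object] + [FancyTask object] + [RemoteActor FancyTask FastIndex object]
  take FancyTask:  [FancyTask FastIndex object] + [FancyTask object] + [FancyTask FastIndex object]
  take FastIndex:  [FastIndex object] + [object] + [FastIndex object]
  take object:  [object] + [object] + [object]
MRO: CachedAgent FastQueue CachedIndex LazyCache FancyRecord LocalAgent SafeProxy RemoteActor FancyTask FastIndex object
setup is defined in: FancyRecord, FancyTask, FastQueue, RemoteActor. First along the MRO is FastQueue.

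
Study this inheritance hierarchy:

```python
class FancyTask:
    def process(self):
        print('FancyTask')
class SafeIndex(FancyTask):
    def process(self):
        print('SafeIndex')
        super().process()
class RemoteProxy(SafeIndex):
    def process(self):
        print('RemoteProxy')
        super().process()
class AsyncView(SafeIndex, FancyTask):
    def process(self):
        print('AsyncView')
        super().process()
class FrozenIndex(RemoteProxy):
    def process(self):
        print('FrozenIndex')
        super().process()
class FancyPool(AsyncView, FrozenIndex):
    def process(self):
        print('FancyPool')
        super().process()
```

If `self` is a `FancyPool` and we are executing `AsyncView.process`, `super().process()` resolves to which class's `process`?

L[FancyPool] = FancyPool + merge(L[AsyncView], L[FrozenIndex], [AsyncView FrozenIndex])
  take AsyncView:  [AsyncView SafeIndex FancyTask object] + [FrozenIndex RemoteProxy SafeIndex FancyTask object] + [AsyncView FrozenIndex]
  take FrozenIndex:  [SafeIndex FancyTask object] + [FrozenIndex RemoteProxy SafeIndex FancyTask object] + [FrozenIndex]
  take RemoteProxy:  [SafeIndex FancyTask object] + [RemoteProxy SafeIndex FancyTask object]
  take SafeIndex:  [SafeIndex FancyTask object] + [SafeIndex FancyTask object]
  take FancyTask:  [FancyTask object] + [FancyTask object]
  take object:  [object] + [object]
MRO: FancyPool AsyncView FrozenIndex RemoteProxy SafeIndex FancyTask object
super() in AsyncView.process on a FancyPool instance goes to the class after AsyncView in FancyPool's MRO: FrozenIndex.

FrozenIndex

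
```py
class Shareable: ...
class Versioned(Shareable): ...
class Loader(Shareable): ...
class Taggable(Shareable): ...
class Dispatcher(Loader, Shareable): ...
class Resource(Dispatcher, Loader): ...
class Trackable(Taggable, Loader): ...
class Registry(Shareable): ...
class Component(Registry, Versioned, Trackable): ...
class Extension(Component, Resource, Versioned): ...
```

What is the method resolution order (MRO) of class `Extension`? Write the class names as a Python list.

L[Extension] = Extension + merge(L[Component], L[Resource], L[Versioned], [Component Resource Versioned])
  take Component:  [Component Registry Versioned Trackable Taggable Loader Shareable object] + [Resource Dispatcher Loader Shareable object] + [Versioned Shareable object] + [Component Resource Versioned]
  take Registry:  [Registry Versioned Trackable Taggable Loader Shareable object] + [Resource Dispatcher Loader Shareable object] + [Versioned Shareable object] + [Resource Versioned]
  take Resource:  [Versioned Trackable Taggable Loader Shareable object] + [Resource Dispatcher Loader Shareable object] + [Versioned Shareable object] + [Resource Versioned]
  take Versioned:  [Versioned Trackable Taggable Loader Shareable object] + [Dispatcher Loader Shareable object] + [Versioned Shareable object] + [Versioned]
  take Trackable:  [Trackable Taggable Loader Shareable object] + [Dispatcher Loader Shareable object] + [Shareable object]
  take Taggable:  [Taggable Loader Shareable object] + [Dispatcher Loader Shareable object] + [Shareable object]
  take Dispatcher:  [Loader Shareable object] + [Dispatcher Loader Shareable object] + [Shareable object]
  take Loader:  [Loader Shareable object] + [Loader Shareable object] + [Shareable object]
  take Shareable:  [Shareable object] + [Shareable object] + [Shareable object]
  take object:  [object] + [object] + [object]

[Extension, Component, Registry, Resource, Versioned, Trackable, Taggable, Dispatcher, Loader, Shareable, object]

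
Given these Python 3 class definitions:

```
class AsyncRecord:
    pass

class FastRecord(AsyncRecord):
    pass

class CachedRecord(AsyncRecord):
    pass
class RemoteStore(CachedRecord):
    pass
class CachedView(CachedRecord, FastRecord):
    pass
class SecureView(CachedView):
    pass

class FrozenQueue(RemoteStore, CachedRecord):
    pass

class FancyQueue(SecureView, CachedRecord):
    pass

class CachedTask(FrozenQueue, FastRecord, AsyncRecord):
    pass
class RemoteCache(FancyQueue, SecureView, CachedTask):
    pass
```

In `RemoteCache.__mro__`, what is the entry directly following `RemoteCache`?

L[RemoteCache] = RemoteCache + merge(L[FancyQueue], L[SecureView], L[CachedTask], [FancyQueue SecureView CachedTask])
  take FancyQueue:  [FancyQueue SecureView CachedView CachedRecord FastRecord AsyncRecord object] + [SecureView CachedView CachedRecord FastRecord AsyncRecord object] + [CachedTask FrozenQueue RemoteStore CachedRecord FastRecord AsyncRecord object] + [FancyQueue SecureView CachedTask]
  take SecureView:  [SecureView CachedView CachedRecord FastRecord AsyncRecord object] + [SecureView CachedView CachedRecord FastRecord AsyncRecord object] + [CachedTask FrozenQueue RemoteStore CachedRecord FastRecord AsyncRecord object] + [SecureView CachedTask]
  take CachedView:  [CachedView CachedRecord FastRecord AsyncRecord object] + [CachedView CachedRecord FastRecord AsyncRecord object] + [CachedTask FrozenQueue RemoteStore CachedRecord FastRecord AsyncRecord object] + [CachedTask]
  take CachedTask:  [CachedRecord FastRecord AsyncRecord object] + [CachedRecord FastRecord AsyncRecord object] + [CachedTask FrozenQueue RemoteStore CachedRecord FastRecord AsyncRecord object] + [CachedTask]
  take FrozenQueue:  [CachedRecord FastRecord AsyncRecord object] + [CachedRecord FastRecord AsyncRecord object] + [FrozenQueue RemoteStore CachedRecord FastRecord AsyncRecord object]
  take RemoteStore:  [CachedRecord FastRecord AsyncRecord object] + [CachedRecord FastRecord AsyncRecord object] + [RemoteStore CachedRecord FastRecord AsyncRecord object]
  take CachedRecord:  [CachedRecord FastRecord AsyncRecord object] + [CachedRecord FastRecord AsyncRecord object] + [CachedRecord FastRecord AsyncRecord object]
  take FastRecord:  [FastRecord AsyncRecord object] + [FastRecord AsyncRecord object] + [FastRecord AsyncRecord object]
  take AsyncRecord:  [AsyncRecord object] + [AsyncRecord object] + [AsyncRecord object]
  take object:  [object] + [object] + [object]
MRO: RemoteCache FancyQueue SecureView CachedView CachedTask FrozenQueue RemoteStore CachedRecord FastRecord AsyncRecord object
RemoteCache is at position 0; next is FancyQueue.

FancyQueue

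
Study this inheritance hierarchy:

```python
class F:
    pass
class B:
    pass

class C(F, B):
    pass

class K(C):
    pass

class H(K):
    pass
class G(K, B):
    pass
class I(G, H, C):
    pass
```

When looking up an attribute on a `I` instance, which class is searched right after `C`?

L[I] = I + merge(L[G], L[H], L[C], [G H C])
  take G:  [G K C F B object] + [H K C F B object] + [C F B object] + [G H C]
  take H:  [K C F B object] + [H K C F B object] + [C F B object] + [H C]
  take K:  [K C F B object] + [K C F B object] + [C F B object] + [C]
  take C:  [C F B object] + [C F B object] + [C F B object] + [C]
  take F:  [F B object] + [F B object] + [F B object]
  take B:  [B object] + [B object] + [B object]
  take object:  [object] + [object] + [object]
MRO: I G H K C F B object
C is at position 4; next is F.

F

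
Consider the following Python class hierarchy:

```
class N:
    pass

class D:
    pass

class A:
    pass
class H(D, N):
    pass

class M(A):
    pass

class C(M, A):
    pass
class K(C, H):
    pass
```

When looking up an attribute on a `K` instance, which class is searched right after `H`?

D

L[K] = K + merge(L[C], L[H], [C H])
  take C:  [C M A object] + [H D N object] + [C H]
  take M:  [M A object] + [H D N object] + [H]
  take A:  [A object] + [H D N object] + [H]
  take H:  [object] + [H D N object] + [H]
  take D:  [object] + [D N object]
  take N:  [object] + [N object]
  take object:  [object] + [object]
MRO: K C M A H D N object
H is at position 4; next is D.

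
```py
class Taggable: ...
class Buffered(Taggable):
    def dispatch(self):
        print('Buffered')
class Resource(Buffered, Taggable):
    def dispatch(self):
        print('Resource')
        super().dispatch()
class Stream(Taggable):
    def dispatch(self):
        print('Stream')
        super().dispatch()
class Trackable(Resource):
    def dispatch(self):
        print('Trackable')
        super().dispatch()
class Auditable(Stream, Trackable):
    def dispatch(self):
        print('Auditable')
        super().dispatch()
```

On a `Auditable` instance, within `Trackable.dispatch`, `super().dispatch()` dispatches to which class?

L[Auditable] = Auditable + merge(L[Stream], L[Trackable], [Stream Trackable])
  take Stream:  [Stream Taggable object] + [Trackable Resource Buffered Taggable object] + [Stream Trackable]
  take Trackable:  [Taggable object] + [Trackable Resource Buffered Taggable object] + [Trackable]
  take Resource:  [Taggable object] + [Resource Buffered Taggable object]
  take Buffered:  [Taggable object] + [Buffered Taggable object]
  take Taggable:  [Taggable object] + [Taggable object]
  take object:  [object] + [object]
MRO: Auditable Stream Trackable Resource Buffered Taggable object
super() in Trackable.dispatch on a Auditable instance goes to the class after Trackable in Auditable's MRO: Resource.

Resource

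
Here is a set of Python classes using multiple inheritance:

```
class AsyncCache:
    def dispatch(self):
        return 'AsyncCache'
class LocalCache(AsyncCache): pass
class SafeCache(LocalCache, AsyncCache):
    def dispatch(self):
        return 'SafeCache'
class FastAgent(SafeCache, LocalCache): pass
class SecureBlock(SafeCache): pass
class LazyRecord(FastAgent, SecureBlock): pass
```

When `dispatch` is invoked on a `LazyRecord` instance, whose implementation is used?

L[LazyRecord] = LazyRecord + merge(L[FastAgent], L[SecureBlock], [FastAgent SecureBlock])
  take FastAgent:  [FastAgent SafeCache LocalCache AsyncCache object] + [SecureBlock SafeCache LocalCache AsyncCache object] + [FastAgent SecureBlock]
  take SecureBlock:  [SafeCache LocalCache AsyncCache object] + [SecureBlock SafeCache LocalCache AsyncCache object] + [SecureBlock]
  take SafeCache:  [SafeCache LocalCache AsyncCache object] + [SafeCache LocalCache AsyncCache object]
  take LocalCache:  [LocalCache AsyncCache object] + [LocalCache AsyncCache object]
  take AsyncCache:  [AsyncCache object] + [AsyncCache object]
  take object:  [object] + [object]
MRO: LazyRecord FastAgent SecureBlock SafeCache LocalCache AsyncCache object
dispatch is defined in: AsyncCache, SafeCache. First along the MRO is SafeCache.

SafeCache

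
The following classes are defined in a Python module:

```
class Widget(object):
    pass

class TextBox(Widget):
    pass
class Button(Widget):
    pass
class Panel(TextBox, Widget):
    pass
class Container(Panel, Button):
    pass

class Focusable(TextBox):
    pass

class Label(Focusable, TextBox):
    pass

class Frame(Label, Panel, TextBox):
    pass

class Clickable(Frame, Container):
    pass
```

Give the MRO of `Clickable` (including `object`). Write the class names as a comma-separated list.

L[Clickable] = Clickable + merge(L[Frame], L[Container], [Frame Container])
  take Frame:  [Frame Label Focusable Panel TextBox Widget object] + [Container Panel TextBox Button Widget object] + [Frame Container]
  take Label:  [Label Focusable Panel TextBox Widget object] + [Container Panel TextBox Button Widget object] + [Container]
  take Focusable:  [Focusable Panel TextBox Widget object] + [Container Panel TextBox Button Widget object] + [Container]
  take Container:  [Panel TextBox Widget object] + [Container Panel TextBox Button Widget object] + [Container]
  take Panel:  [Panel TextBox Widget object] + [Panel TextBox Button Widget object]
  take TextBox:  [TextBox Widget object] + [TextBox Button Widget object]
  take Button:  [Widget object] + [Button Widget object]
  take Widget:  [Widget object] + [Widget object]
  take object:  [object] + [object]

Clickable, Frame, Label, Focusable, Container, Panel, TextBox, Button, Widget, object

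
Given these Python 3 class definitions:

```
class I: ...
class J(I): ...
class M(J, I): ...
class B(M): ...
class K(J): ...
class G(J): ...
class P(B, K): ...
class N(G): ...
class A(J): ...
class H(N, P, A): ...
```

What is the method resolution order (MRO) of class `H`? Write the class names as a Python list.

[H, N, G, P, B, M, K, A, J, I, object]

L[H] = H + merge(L[N], L[P], L[A], [N P A])
  take N:  [N G J I object] + [P B M K J I object] + [A J I object] + [N P A]
  take G:  [G J I object] + [P B M K J I object] + [A J I object] + [P A]
  take P:  [J I object] + [P B M K J I object] + [A J I object] + [P A]
  take B:  [J I object] + [B M K J I object] + [A J I object] + [A]
  take M:  [J I object] + [M K J I object] + [A J I object] + [A]
  take K:  [J I object] + [K J I object] + [A J I object] + [A]
  take A:  [J I object] + [J I object] + [A J I object] + [A]
  take J:  [J I object] + [J I object] + [J I object]
  take I:  [I object] + [I object] + [I object]
  take object:  [object] + [object] + [object]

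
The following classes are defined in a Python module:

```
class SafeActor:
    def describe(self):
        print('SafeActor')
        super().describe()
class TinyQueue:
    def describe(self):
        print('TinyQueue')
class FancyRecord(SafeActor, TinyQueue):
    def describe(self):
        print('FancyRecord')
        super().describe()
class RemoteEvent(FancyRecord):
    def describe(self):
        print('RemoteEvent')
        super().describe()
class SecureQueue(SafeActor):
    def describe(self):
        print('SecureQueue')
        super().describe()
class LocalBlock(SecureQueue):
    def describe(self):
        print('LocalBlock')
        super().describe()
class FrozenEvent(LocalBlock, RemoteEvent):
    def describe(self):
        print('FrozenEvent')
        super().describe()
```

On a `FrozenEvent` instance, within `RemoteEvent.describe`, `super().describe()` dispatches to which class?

L[FrozenEvent] = FrozenEvent + merge(L[LocalBlock], L[RemoteEvent], [LocalBlock RemoteEvent])
  take LocalBlock:  [LocalBlock SecureQueue SafeActor object] + [RemoteEvent FancyRecord SafeActor TinyQueue object] + [LocalBlock RemoteEvent]
  take SecureQueue:  [SecureQueue SafeActor object] + [RemoteEvent FancyRecord SafeActor TinyQueue object] + [RemoteEvent]
  take RemoteEvent:  [SafeActor object] + [RemoteEvent FancyRecord SafeActor TinyQueue object] + [RemoteEvent]
  take FancyRecord:  [SafeActor object] + [FancyRecord SafeActor TinyQueue object]
  take SafeActor:  [SafeActor object] + [SafeActor TinyQueue object]
  take TinyQueue:  [object] + [TinyQueue object]
  take object:  [object] + [object]
MRO: FrozenEvent LocalBlock SecureQueue RemoteEvent FancyRecord SafeActor TinyQueue object
super() in RemoteEvent.describe on a FrozenEvent instance goes to the class after RemoteEvent in FrozenEvent's MRO: FancyRecord.

FancyRecord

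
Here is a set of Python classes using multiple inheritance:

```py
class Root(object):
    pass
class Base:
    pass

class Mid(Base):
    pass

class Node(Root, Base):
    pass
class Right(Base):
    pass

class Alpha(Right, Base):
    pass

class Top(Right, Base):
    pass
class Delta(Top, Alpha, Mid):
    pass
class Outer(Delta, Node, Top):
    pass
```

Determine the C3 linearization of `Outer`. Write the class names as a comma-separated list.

L[Outer] = Outer + merge(L[Delta], L[Node], L[Top], [Delta Node Top])
  take Delta:  [Delta Top Alpha Right Mid Base object] + [Node Root Base object] + [Top Right Base object] + [Delta Node Top]
  take Node:  [Top Alpha Right Mid Base object] + [Node Root Base object] + [Top Right Base object] + [Node Top]
  take Top:  [Top Alpha Right Mid Base object] + [Root Base object] + [Top Right Base object] + [Top]
  take Alpha:  [Alpha Right Mid Base object] + [Root Base object] + [Right Base object]
  take Right:  [Right Mid Base object] + [Root Base object] + [Right Base object]
  take Mid:  [Mid Base object] + [Root Base object] + [Base object]
  take Root:  [Base object] + [Root Base object] + [Base object]
  take Base:  [Base object] + [Base object] + [Base object]
  take object:  [object] + [object] + [object]

Outer, Delta, Node, Top, Alpha, Right, Mid, Root, Base, object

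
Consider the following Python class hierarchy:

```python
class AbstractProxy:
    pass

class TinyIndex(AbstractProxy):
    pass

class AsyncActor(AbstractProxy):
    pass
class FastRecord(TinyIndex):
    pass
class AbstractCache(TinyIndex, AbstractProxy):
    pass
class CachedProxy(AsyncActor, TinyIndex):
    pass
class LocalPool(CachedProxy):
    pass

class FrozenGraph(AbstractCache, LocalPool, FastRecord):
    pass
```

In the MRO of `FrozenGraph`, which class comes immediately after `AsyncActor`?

L[FrozenGraph] = FrozenGraph + merge(L[AbstractCache], L[LocalPool], L[FastRecord], [AbstractCache LocalPool FastRecord])
  take AbstractCache:  [AbstractCache TinyIndex AbstractProxy object] + [LocalPool CachedProxy AsyncActor TinyIndex AbstractProxy object] + [FastRecord TinyIndex AbstractProxy object] + [AbstractCache LocalPool FastRecord]
  take LocalPool:  [TinyIndex AbstractProxy object] + [LocalPool CachedProxy AsyncActor TinyIndex AbstractProxy object] + [FastRecord TinyIndex AbstractProxy object] + [LocalPool FastRecord]
  take CachedProxy:  [TinyIndex AbstractProxy object] + [CachedProxy AsyncActor TinyIndex AbstractProxy object] + [FastRecord TinyIndex AbstractProxy object] + [FastRecord]
  take AsyncActor:  [TinyIndex AbstractProxy object] + [AsyncActor TinyIndex AbstractProxy object] + [FastRecord TinyIndex AbstractProxy object] + [FastRecord]
  take FastRecord:  [TinyIndex AbstractProxy object] + [TinyIndex AbstractProxy object] + [FastRecord TinyIndex AbstractProxy object] + [FastRecord]
  take TinyIndex:  [TinyIndex AbstractProxy object] + [TinyIndex AbstractProxy object] + [TinyIndex AbstractProxy object]
  take AbstractProxy:  [AbstractProxy object] + [AbstractProxy object] + [AbstractProxy object]
  take object:  [object] + [object] + [object]
MRO: FrozenGraph AbstractCache LocalPool CachedProxy AsyncActor FastRecord TinyIndex AbstractProxy object
AsyncActor is at position 4; next is FastRecord.

FastRecord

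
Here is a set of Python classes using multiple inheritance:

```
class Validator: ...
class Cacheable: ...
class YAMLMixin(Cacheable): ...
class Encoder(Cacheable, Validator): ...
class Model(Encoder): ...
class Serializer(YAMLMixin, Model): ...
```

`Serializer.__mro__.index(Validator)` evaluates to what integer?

L[Serializer] = Serializer + merge(L[YAMLMixin], L[Model], [YAMLMixin Model])
  take YAMLMixin:  [YAMLMixin Cacheable object] + [Model Encoder Cacheable Validator object] + [YAMLMixin Model]
  take Model:  [Cacheable object] + [Model Encoder Cacheable Validator object] + [Model]
  take Encoder:  [Cacheable object] + [Encoder Cacheable Validator object]
  take Cacheable:  [Cacheable object] + [Cacheable Validator object]
  take Validator:  [object] + [Validator object]
  take object:  [object] + [object]
MRO: Serializer YAMLMixin Model Encoder Cacheable Validator object
Validator sits at index 5.

5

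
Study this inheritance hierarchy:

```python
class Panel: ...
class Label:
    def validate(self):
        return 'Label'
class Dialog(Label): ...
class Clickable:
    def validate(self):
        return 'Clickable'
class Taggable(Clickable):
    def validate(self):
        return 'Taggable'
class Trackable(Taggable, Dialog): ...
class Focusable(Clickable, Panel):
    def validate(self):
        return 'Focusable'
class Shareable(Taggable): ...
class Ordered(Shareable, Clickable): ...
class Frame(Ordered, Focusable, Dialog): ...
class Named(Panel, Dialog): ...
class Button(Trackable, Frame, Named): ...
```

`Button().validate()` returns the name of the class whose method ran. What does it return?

L[Button] = Button + merge(L[Trackable], L[Frame], L[Named], [Trackable Frame Named])
  take Trackable:  [Trackable Taggable Clickable Dialog Label object] + [Frame Ordered Shareable Taggable Focusable Clickable Panel Dialog Label object] + [Named Panel Dialog Label object] + [Trackable Frame Named]
  take Frame:  [Taggable Clickable Dialog Label object] + [Frame Ordered Shareable Taggable Focusable Clickable Panel Dialog Label object] + [Named Panel Dialog Label object] + [Frame Named]
  take Ordered:  [Taggable Clickable Dialog Label object] + [Ordered Shareable Taggable Focusable Clickable Panel Dialog Label object] + [Named Panel Dialog Label object] + [Named]
  take Shareable:  [Taggable Clickable Dialog Label object] + [Shareable Taggable Focusable Clickable Panel Dialog Label object] + [Named Panel Dialog Label object] + [Named]
  take Taggable:  [Taggable Clickable Dialog Label object] + [Taggable Focusable Clickable Panel Dialog Label object] + [Named Panel Dialog Label object] + [Named]
  take Focusable:  [Clickable Dialog Label object] + [Focusable Clickable Panel Dialog Label object] + [Named Panel Dialog Label object] + [Named]
  take Clickable:  [Clickable Dialog Label object] + [Clickable Panel Dialog Label object] + [Named Panel Dialog Label object] + [Named]
  take Named:  [Dialog Label object] + [Panel Dialog Label object] + [Named Panel Dialog Label object] + [Named]
  take Panel:  [Dialog Label object] + [Panel Dialog Label object] + [Panel Dialog Label object]
  take Dialog:  [Dialog Label object] + [Dialog Label object] + [Dialog Label object]
  take Label:  [Label object] + [Label object] + [Label object]
  take object:  [object] + [object] + [object]
MRO: Button Trackable Frame Ordered Shareable Taggable Focusable Clickable Named Panel Dialog Label object
validate is defined in: Clickable, Focusable, Label, Taggable. First along the MRO is Taggable.

Taggable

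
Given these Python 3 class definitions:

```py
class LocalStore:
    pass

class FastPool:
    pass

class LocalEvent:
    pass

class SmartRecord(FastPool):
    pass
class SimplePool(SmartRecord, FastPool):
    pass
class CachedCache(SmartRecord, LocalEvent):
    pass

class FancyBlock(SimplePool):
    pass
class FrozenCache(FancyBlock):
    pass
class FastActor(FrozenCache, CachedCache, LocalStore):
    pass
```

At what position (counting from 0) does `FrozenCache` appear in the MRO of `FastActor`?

L[FastActor] = FastActor + merge(L[FrozenCache], L[CachedCache], L[LocalStore], [FrozenCache CachedCache LocalStore])
  take FrozenCache:  [FrozenCache FancyBlock SimplePool SmartRecord FastPool object] + [CachedCache SmartRecord FastPool LocalEvent object] + [LocalStore object] + [FrozenCache CachedCache LocalStore]
  take FancyBlock:  [FancyBlock SimplePool SmartRecord FastPool object] + [CachedCache SmartRecord FastPool LocalEvent object] + [LocalStore object] + [CachedCache LocalStore]
  take SimplePool:  [SimplePool SmartRecord FastPool object] + [CachedCache SmartRecord FastPool LocalEvent object] + [LocalStore object] + [CachedCache LocalStore]
  take CachedCache:  [SmartRecord FastPool object] + [CachedCache SmartRecord FastPool LocalEvent object] + [LocalStore object] + [CachedCache LocalStore]
  take SmartRecord:  [SmartRecord FastPool object] + [SmartRecord FastPool LocalEvent object] + [LocalStore object] + [LocalStore]
  take FastPool:  [FastPool object] + [FastPool LocalEvent object] + [LocalStore object] + [LocalStore]
  take LocalEvent:  [object] + [LocalEvent object] + [LocalStore object] + [LocalStore]
  take LocalStore:  [object] + [object] + [LocalStore object] + [LocalStore]
  take object:  [object] + [object] + [object]
MRO: FastActor FrozenCache FancyBlock SimplePool CachedCache SmartRecord FastPool LocalEvent LocalStore object
FrozenCache sits at index 1.

1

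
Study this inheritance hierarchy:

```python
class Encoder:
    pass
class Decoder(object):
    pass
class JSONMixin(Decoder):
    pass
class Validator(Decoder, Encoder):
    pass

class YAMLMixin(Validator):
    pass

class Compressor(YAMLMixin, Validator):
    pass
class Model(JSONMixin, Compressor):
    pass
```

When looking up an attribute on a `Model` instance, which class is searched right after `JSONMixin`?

L[Model] = Model + merge(L[JSONMixin], L[Compressor], [JSONMixin Compressor])
  take JSONMixin:  [JSONMixin Decoder object] + [Compressor YAMLMixin Validator Decoder Encoder object] + [JSONMixin Compressor]
  take Compressor:  [Decoder object] + [Compressor YAMLMixin Validator Decoder Encoder object] + [Compressor]
  take YAMLMixin:  [Decoder object] + [YAMLMixin Validator Decoder Encoder object]
  take Validator:  [Decoder object] + [Validator Decoder Encoder object]
  take Decoder:  [Decoder object] + [Decoder Encoder object]
  take Encoder:  [object] + [Encoder object]
  take object:  [object] + [object]
MRO: Model JSONMixin Compressor YAMLMixin Validator Decoder Encoder object
JSONMixin is at position 1; next is Compressor.

Compressor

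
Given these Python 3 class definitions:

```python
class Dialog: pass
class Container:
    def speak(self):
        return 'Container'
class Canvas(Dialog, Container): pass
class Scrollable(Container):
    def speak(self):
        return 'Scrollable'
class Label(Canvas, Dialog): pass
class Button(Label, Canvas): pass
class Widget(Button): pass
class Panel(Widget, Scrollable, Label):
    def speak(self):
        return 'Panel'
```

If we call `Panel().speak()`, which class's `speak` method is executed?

L[Panel] = Panel + merge(L[Widget], L[Scrollable], L[Label], [Widget Scrollable Label])
  take Widget:  [Widget Button Label Canvas Dialog Container object] + [Scrollable Container object] + [Label Canvas Dialog Container object] + [Widget Scrollable Label]
  take Button:  [Button Label Canvas Dialog Container object] + [Scrollable Container object] + [Label Canvas Dialog Container object] + [Scrollable Label]
  take Scrollable:  [Label Canvas Dialog Container object] + [Scrollable Container object] + [Label Canvas Dialog Container object] + [Scrollable Label]
  take Label:  [Label Canvas Dialog Container object] + [Container object] + [Label Canvas Dialog Container object] + [Label]
  take Canvas:  [Canvas Dialog Container object] + [Container object] + [Canvas Dialog Container object]
  take Dialog:  [Dialog Container object] + [Container object] + [Dialog Container object]
  take Container:  [Container object] + [Container object] + [Container object]
  take object:  [object] + [object] + [object]
MRO: Panel Widget Button Scrollable Label Canvas Dialog Container object
speak is defined in: Container, Panel, Scrollable. First along the MRO is Panel.

Panel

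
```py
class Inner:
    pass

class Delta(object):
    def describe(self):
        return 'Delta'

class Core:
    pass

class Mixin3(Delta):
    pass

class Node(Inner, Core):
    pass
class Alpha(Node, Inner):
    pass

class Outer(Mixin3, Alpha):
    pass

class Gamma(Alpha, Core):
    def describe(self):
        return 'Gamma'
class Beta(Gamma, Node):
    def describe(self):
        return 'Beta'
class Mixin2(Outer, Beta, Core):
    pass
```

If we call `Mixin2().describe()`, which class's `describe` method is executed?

L[Mixin2] = Mixin2 + merge(L[Outer], L[Beta], L[Core], [Outer Beta Core])
  take Outer:  [Outer Mixin3 Delta Alpha Node Inner Core object] + [Beta Gamma Alpha Node Inner Core object] + [Core object] + [Outer Beta Core]
  take Mixin3:  [Mixin3 Delta Alpha Node Inner Core object] + [Beta Gamma Alpha Node Inner Core object] + [Core object] + [Beta Core]
  take Delta:  [Delta Alpha Node Inner Core object] + [Beta Gamma Alpha Node Inner Core object] + [Core object] + [Beta Core]
  take Beta:  [Alpha Node Inner Core object] + [Beta Gamma Alpha Node Inner Core object] + [Core object] + [Beta Core]
  take Gamma:  [Alpha Node Inner Core object] + [Gamma Alpha Node Inner Core object] + [Core object] + [Core]
  take Alpha:  [Alpha Node Inner Core object] + [Alpha Node Inner Core object] + [Core object] + [Core]
  take Node:  [Node Inner Core object] + [Node Inner Core object] + [Core object] + [Core]
  take Inner:  [Inner Core object] + [Inner Core object] + [Core object] + [Core]
  take Core:  [Core object] + [Core object] + [Core object] + [Core]
  take object:  [object] + [object] + [object]
MRO: Mixin2 Outer Mixin3 Delta Beta Gamma Alpha Node Inner Core object
describe is defined in: Beta, Delta, Gamma. First along the MRO is Delta.

Delta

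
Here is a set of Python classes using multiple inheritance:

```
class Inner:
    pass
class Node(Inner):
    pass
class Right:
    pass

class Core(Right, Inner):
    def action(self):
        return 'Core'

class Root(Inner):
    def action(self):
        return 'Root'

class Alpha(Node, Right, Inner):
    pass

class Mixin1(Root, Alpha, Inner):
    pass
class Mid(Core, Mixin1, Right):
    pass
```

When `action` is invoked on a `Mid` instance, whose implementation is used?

Core

L[Mid] = Mid + merge(L[Core], L[Mixin1], L[Right], [Core Mixin1 Right])
  take Core:  [Core Right Inner object] + [Mixin1 Root Alpha Node Right Inner object] + [Right object] + [Core Mixin1 Right]
  take Mixin1:  [Right Inner object] + [Mixin1 Root Alpha Node Right Inner object] + [Right object] + [Mixin1 Right]
  take Root:  [Right Inner object] + [Root Alpha Node Right Inner object] + [Right object] + [Right]
  take Alpha:  [Right Inner object] + [Alpha Node Right Inner object] + [Right object] + [Right]
  take Node:  [Right Inner object] + [Node Right Inner object] + [Right object] + [Right]
  take Right:  [Right Inner object] + [Right Inner object] + [Right object] + [Right]
  take Inner:  [Inner object] + [Inner object] + [object]
  take object:  [object] + [object] + [object]
MRO: Mid Core Mixin1 Root Alpha Node Right Inner object
action is defined in: Core, Root. First along the MRO is Core.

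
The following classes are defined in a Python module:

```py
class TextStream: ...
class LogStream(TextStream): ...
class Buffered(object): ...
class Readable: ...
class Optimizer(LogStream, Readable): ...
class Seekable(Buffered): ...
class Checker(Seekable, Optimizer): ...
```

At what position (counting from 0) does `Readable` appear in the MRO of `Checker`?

6

L[Checker] = Checker + merge(L[Seekable], L[Optimizer], [Seekable Optimizer])
  take Seekable:  [Seekable Buffered object] + [Optimizer LogStream TextStream Readable object] + [Seekable Optimizer]
  take Buffered:  [Buffered object] + [Optimizer LogStream TextStream Readable object] + [Optimizer]
  take Optimizer:  [object] + [Optimizer LogStream TextStream Readable object] + [Optimizer]
  take LogStream:  [object] + [LogStream TextStream Readable object]
  take TextStream:  [object] + [TextStream Readable object]
  take Readable:  [object] + [Readable object]
  take object:  [object] + [object]
MRO: Checker Seekable Buffered Optimizer LogStream TextStream Readable object
Readable sits at index 6.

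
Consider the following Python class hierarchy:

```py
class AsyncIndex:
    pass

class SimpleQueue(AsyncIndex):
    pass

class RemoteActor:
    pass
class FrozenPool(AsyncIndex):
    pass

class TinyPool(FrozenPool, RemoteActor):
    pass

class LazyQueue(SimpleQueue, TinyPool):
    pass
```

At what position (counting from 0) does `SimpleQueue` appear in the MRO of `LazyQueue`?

1

L[LazyQueue] = LazyQueue + merge(L[SimpleQueue], L[TinyPool], [SimpleQueue TinyPool])
  take SimpleQueue:  [SimpleQueue AsyncIndex object] + [TinyPool FrozenPool AsyncIndex RemoteActor object] + [SimpleQueue TinyPool]
  take TinyPool:  [AsyncIndex object] + [TinyPool FrozenPool AsyncIndex RemoteActor object] + [TinyPool]
  take FrozenPool:  [AsyncIndex object] + [FrozenPool AsyncIndex RemoteActor object]
  take AsyncIndex:  [AsyncIndex object] + [AsyncIndex RemoteActor object]
  take RemoteActor:  [object] + [RemoteActor object]
  take object:  [object] + [object]
MRO: LazyQueue SimpleQueue TinyPool FrozenPool AsyncIndex RemoteActor object
SimpleQueue sits at index 1.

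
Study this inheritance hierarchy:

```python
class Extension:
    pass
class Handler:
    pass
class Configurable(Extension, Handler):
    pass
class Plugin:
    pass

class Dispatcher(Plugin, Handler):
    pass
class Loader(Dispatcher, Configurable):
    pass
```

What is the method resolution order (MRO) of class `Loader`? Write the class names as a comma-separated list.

L[Loader] = Loader + merge(L[Dispatcher], L[Configurable], [Dispatcher Configurable])
  take Dispatcher:  [Dispatcher Plugin Handler object] + [Configurable Extension Handler object] + [Dispatcher Configurable]
  take Plugin:  [Plugin Handler object] + [Configurable Extension Handler object] + [Configurable]
  take Configurable:  [Handler object] + [Configurable Extension Handler object] + [Configurable]
  take Extension:  [Handler object] + [Extension Handler object]
  take Handler:  [Handler object] + [Handler object]
  take object:  [object] + [object]

Loader, Dispatcher, Plugin, Configurable, Extension, Handler, object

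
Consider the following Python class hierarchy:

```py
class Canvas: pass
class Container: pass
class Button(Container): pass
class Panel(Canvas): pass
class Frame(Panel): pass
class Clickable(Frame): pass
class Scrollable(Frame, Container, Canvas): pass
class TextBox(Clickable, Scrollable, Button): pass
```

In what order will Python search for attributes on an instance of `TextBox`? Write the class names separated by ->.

TextBox -> Clickable -> Scrollable -> Frame -> Panel -> Button -> Container -> Canvas -> object

L[TextBox] = TextBox + merge(L[Clickable], L[Scrollable], L[Button], [Clickable Scrollable Button])
  take Clickable:  [Clickable Frame Panel Canvas object] + [Scrollable Frame Panel Container Canvas object] + [Button Container object] + [Clickable Scrollable Button]
  take Scrollable:  [Frame Panel Canvas object] + [Scrollable Frame Panel Container Canvas object] + [Button Container object] + [Scrollable Button]
  take Frame:  [Frame Panel Canvas object] + [Frame Panel Container Canvas object] + [Button Container object] + [Button]
  take Panel:  [Panel Canvas object] + [Panel Container Canvas object] + [Button Container object] + [Button]
  take Button:  [Canvas object] + [Container Canvas object] + [Button Container object] + [Button]
  take Container:  [Canvas object] + [Container Canvas object] + [Container object]
  take Canvas:  [Canvas object] + [Canvas object] + [object]
  take object:  [object] + [object] + [object]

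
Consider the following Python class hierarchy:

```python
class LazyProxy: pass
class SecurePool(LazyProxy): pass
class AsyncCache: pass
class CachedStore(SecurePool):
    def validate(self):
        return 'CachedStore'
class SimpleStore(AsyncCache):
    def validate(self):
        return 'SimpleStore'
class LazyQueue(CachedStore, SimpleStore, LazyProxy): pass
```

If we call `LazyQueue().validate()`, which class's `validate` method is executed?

L[LazyQueue] = LazyQueue + merge(L[CachedStore], L[SimpleStore], L[LazyProxy], [CachedStore SimpleStore LazyProxy])
  take CachedStore:  [CachedStore SecurePool LazyProxy object] + [SimpleStore AsyncCache object] + [LazyProxy object] + [CachedStore SimpleStore LazyProxy]
  take SecurePool:  [SecurePool LazyProxy object] + [SimpleStore AsyncCache object] + [LazyProxy object] + [SimpleStore LazyProxy]
  take SimpleStore:  [LazyProxy object] + [SimpleStore AsyncCache object] + [LazyProxy object] + [SimpleStore LazyProxy]
  take LazyProxy:  [LazyProxy object] + [AsyncCache object] + [LazyProxy object] + [LazyProxy]
  take AsyncCache:  [object] + [AsyncCache object] + [object]
  take object:  [object] + [object] + [object]
MRO: LazyQueue CachedStore SecurePool SimpleStore LazyProxy AsyncCache object
validate is defined in: CachedStore, SimpleStore. First along the MRO is CachedStore.

CachedStore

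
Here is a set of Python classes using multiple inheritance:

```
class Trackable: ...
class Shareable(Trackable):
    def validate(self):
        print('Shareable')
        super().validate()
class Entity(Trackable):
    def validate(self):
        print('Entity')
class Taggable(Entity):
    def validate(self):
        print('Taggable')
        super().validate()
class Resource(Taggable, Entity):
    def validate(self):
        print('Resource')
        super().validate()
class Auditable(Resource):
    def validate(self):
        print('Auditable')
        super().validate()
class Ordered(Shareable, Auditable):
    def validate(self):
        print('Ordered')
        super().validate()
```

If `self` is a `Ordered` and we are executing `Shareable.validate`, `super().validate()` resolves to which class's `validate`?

Auditable

L[Ordered] = Ordered + merge(L[Shareable], L[Auditable], [Shareable Auditable])
  take Shareable:  [Shareable Trackable object] + [Auditable Resource Taggable Entity Trackable object] + [Shareable Auditable]
  take Auditable:  [Trackable object] + [Auditable Resource Taggable Entity Trackable object] + [Auditable]
  take Resource:  [Trackable object] + [Resource Taggable Entity Trackable object]
  take Taggable:  [Trackable object] + [Taggable Entity Trackable object]
  take Entity:  [Trackable object] + [Entity Trackable object]
  take Trackable:  [Trackable object] + [Trackable object]
  take object:  [object] + [object]
MRO: Ordered Shareable Auditable Resource Taggable Entity Trackable object
super() in Shareable.validate on a Ordered instance goes to the class after Shareable in Ordered's MRO: Auditable.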